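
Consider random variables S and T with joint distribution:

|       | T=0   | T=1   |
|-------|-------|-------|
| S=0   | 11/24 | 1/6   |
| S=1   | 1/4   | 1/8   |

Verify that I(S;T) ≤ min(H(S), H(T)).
Marginal P(S) (row sums):
  P(S=0) = 11/24 + 1/6 = 5/8
  P(S=1) = 1/4 + 1/8 = 3/8
Marginal P(T) (column sums):
  P(T=0) = 11/24 + 1/4 = 17/24
  P(T=1) = 1/6 + 1/8 = 7/24

H(S) = -[(5/8)·log₂(5/8) + (3/8)·log₂(3/8)]
  = 0.4238 + 0.5306
  = 0.9544 bits
H(T) = -[(17/24)·log₂(17/24) + (7/24)·log₂(7/24)]
  = 0.3524 + 0.5185
  = 0.8709 bits
H(S,T) = -[(11/24)·log₂(11/24) + (1/6)·log₂(1/6) + (1/4)·log₂(1/4) + (1/8)·log₂(1/8)]
  = 0.5159 + 0.4308 + 0.5000 + 0.3750
  = 1.8217 bits

I(S;T) = H(S) + H(T) - H(S,T)
  = 0.9544 + 0.8709 - 1.8217
  = 0.0036 bits

min(H(S), H(T)) = min(0.9544, 0.8709) = 0.8709 bits
Since 0.0036 ≤ 0.8709, the bound is satisfied ✓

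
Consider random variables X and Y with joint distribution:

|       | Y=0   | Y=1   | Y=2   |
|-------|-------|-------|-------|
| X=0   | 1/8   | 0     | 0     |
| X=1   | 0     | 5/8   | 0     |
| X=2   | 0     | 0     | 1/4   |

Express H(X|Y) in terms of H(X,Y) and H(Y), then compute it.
H(X|Y) = H(X,Y) - H(Y)

Marginal P(Y) (column sums):
  P(Y=0) = 1/8 + 0 + 0 = 1/8
  P(Y=1) = 0 + 5/8 + 0 = 5/8
  P(Y=2) = 0 + 0 + 1/4 = 1/4

H(X,Y) = -[(1/8)·log₂(1/8) + (5/8)·log₂(5/8) + (1/4)·log₂(1/4)]
  = 0.3750 + 0.4238 + 0.5000
  = 1.2988 bits
H(Y) = -[(1/8)·log₂(1/8) + (5/8)·log₂(5/8) + (1/4)·log₂(1/4)]
  = 0.3750 + 0.4238 + 0.5000
  = 1.2988 bits

H(X|Y) = 1.2988 - 1.2988 = 0.0000 bits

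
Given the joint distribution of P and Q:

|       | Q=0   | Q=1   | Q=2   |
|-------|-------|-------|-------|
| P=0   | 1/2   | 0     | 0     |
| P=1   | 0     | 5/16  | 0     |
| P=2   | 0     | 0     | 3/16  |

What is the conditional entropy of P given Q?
Marginal P(Q) (column sums):
  P(Q=0) = 1/2 + 0 + 0 = 1/2
  P(Q=1) = 0 + 5/16 + 0 = 5/16
  P(Q=2) = 0 + 0 + 3/16 = 3/16

H(P|Q) = -Σ P(P,Q)·log₂ P(P|Q), where P(P|Q) = P(P,Q) / P(Q)
  (cells with P(P,Q) = 0 contribute 0)
  (P=0,Q=0): P(P|Q) = (1/2)/(1/2) = 1;  -(1/2)·log₂(1) = 0.0000
  (P=1,Q=1): P(P|Q) = (5/16)/(5/16) = 1;  -(5/16)·log₂(1) = 0.0000
  (P=2,Q=2): P(P|Q) = (3/16)/(3/16) = 1;  -(3/16)·log₂(1) = 0.0000
H(P|Q) = 0.0000 + 0.0000 + 0.0000
  = 0.0000 bits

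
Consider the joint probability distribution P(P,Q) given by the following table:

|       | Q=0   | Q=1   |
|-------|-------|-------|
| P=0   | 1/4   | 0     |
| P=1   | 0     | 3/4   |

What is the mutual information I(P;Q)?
Marginal P(P) (row sums):
  P(P=0) = 1/4 + 0 = 1/4
  P(P=1) = 0 + 3/4 = 3/4
Marginal P(Q) (column sums):
  P(Q=0) = 1/4 + 0 = 1/4
  P(Q=1) = 0 + 3/4 = 3/4

H(P) = -[(1/4)·log₂(1/4) + (3/4)·log₂(3/4)]
  = 0.5000 + 0.3113
  = 0.8113 bits
H(Q) = -[(1/4)·log₂(1/4) + (3/4)·log₂(3/4)]
  = 0.5000 + 0.3113
  = 0.8113 bits
H(P,Q) = -[(1/4)·log₂(1/4) + (3/4)·log₂(3/4)]
  = 0.5000 + 0.3113
  = 0.8113 bits

I(P;Q) = H(P) + H(Q) - H(P,Q)
  = 0.8113 + 0.8113 - 0.8113
  = 0.8113 bits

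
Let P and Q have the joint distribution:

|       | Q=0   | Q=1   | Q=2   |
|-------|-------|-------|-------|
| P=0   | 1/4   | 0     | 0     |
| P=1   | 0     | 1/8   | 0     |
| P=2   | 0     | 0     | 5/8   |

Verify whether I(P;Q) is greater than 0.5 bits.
Marginal P(P) (row sums):
  P(P=0) = 1/4 + 0 + 0 = 1/4
  P(P=1) = 0 + 1/8 + 0 = 1/8
  P(P=2) = 0 + 0 + 5/8 = 5/8
Marginal P(Q) (column sums):
  P(Q=0) = 1/4 + 0 + 0 = 1/4
  P(Q=1) = 0 + 1/8 + 0 = 1/8
  P(Q=2) = 0 + 0 + 5/8 = 5/8

H(P) = -[(1/4)·log₂(1/4) + (1/8)·log₂(1/8) + (5/8)·log₂(5/8)]
  = 0.5000 + 0.3750 + 0.4238
  = 1.2988 bits
H(Q) = -[(1/4)·log₂(1/4) + (1/8)·log₂(1/8) + (5/8)·log₂(5/8)]
  = 0.5000 + 0.3750 + 0.4238
  = 1.2988 bits
H(P,Q) = -[(1/4)·log₂(1/4) + (1/8)·log₂(1/8) + (5/8)·log₂(5/8)]
  = 0.5000 + 0.3750 + 0.4238
  = 1.2988 bits

I(P;Q) = H(P) + H(Q) - H(P,Q)
  = 1.2988 + 1.2988 - 1.2988
  = 1.2988 bits

Yes. I(P;Q) = 1.2988 bits, which is > 0.5 bits.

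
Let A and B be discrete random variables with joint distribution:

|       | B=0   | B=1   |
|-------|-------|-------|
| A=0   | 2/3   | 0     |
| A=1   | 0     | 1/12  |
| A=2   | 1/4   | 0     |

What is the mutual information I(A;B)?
Marginal P(A) (row sums):
  P(A=0) = 2/3 + 0 = 2/3
  P(A=1) = 0 + 1/12 = 1/12
  P(A=2) = 1/4 + 0 = 1/4
Marginal P(B) (column sums):
  P(B=0) = 2/3 + 0 + 1/4 = 11/12
  P(B=1) = 0 + 1/12 + 0 = 1/12

H(A) = -[(2/3)·log₂(2/3) + (1/12)·log₂(1/12) + (1/4)·log₂(1/4)]
  = 0.3900 + 0.2987 + 0.5000
  = 1.1887 bits
H(B) = -[(11/12)·log₂(11/12) + (1/12)·log₂(1/12)]
  = 0.1151 + 0.2987
  = 0.4138 bits
H(A,B) = -[(2/3)·log₂(2/3) + (1/12)·log₂(1/12) + (1/4)·log₂(1/4)]
  = 0.3900 + 0.2987 + 0.5000
  = 1.1887 bits

I(A;B) = H(A) + H(B) - H(A,B)
  = 1.1887 + 0.4138 - 1.1887
  = 0.4138 bits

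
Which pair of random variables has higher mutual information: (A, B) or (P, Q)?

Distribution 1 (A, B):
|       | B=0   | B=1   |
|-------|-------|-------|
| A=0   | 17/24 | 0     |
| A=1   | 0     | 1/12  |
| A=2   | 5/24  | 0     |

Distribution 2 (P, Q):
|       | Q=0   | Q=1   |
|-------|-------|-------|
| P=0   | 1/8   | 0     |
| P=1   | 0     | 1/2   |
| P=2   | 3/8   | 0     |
Distribution 1 (A, B):
Marginal P(A) (row sums):
  P(A=0) = 17/24 + 0 = 17/24
  P(A=1) = 0 + 1/12 = 1/12
  P(A=2) = 5/24 + 0 = 5/24
Marginal P(B) (column sums):
  P(B=0) = 17/24 + 0 + 5/24 = 11/12
  P(B=1) = 0 + 1/12 + 0 = 1/12

H(A) = -[(17/24)·log₂(17/24) + (1/12)·log₂(1/12) + (5/24)·log₂(5/24)]
  = 0.3524 + 0.2987 + 0.4715
  = 1.1226 bits
H(B) = -[(11/12)·log₂(11/12) + (1/12)·log₂(1/12)]
  = 0.1151 + 0.2987
  = 0.4138 bits
H(A,B) = -[(17/24)·log₂(17/24) + (1/12)·log₂(1/12) + (5/24)·log₂(5/24)]
  = 0.3524 + 0.2987 + 0.4715
  = 1.1226 bits

I(A;B) = H(A) + H(B) - H(A,B)
  = 1.1226 + 0.4138 - 1.1226
  = 0.4138 bits

Distribution 2 (P, Q):
Marginal P(P) (row sums):
  P(P=0) = 1/8 + 0 = 1/8
  P(P=1) = 0 + 1/2 = 1/2
  P(P=2) = 3/8 + 0 = 3/8
Marginal P(Q) (column sums):
  P(Q=0) = 1/8 + 0 + 3/8 = 1/2
  P(Q=1) = 0 + 1/2 + 0 = 1/2

H(P) = -[(1/8)·log₂(1/8) + (1/2)·log₂(1/2) + (3/8)·log₂(3/8)]
  = 0.3750 + 0.5000 + 0.5306
  = 1.4056 bits
H(Q) = -[(1/2)·log₂(1/2) + (1/2)·log₂(1/2)]
  = 0.5000 + 0.5000
  = 1.0000 bits
H(P,Q) = -[(1/8)·log₂(1/8) + (1/2)·log₂(1/2) + (3/8)·log₂(3/8)]
  = 0.3750 + 0.5000 + 0.5306
  = 1.4056 bits

I(P;Q) = H(P) + H(Q) - H(P,Q)
  = 1.4056 + 1.0000 - 1.4056
  = 1.0000 bits

I(P;Q) = 1.0000 bits > I(A;B) = 0.4138 bits, so (P, Q) has the higher mutual information (stronger dependence).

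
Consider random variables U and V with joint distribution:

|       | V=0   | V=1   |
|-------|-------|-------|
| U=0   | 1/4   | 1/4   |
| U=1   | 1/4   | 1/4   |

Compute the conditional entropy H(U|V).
Marginal P(V) (column sums):
  P(V=0) = 1/4 + 1/4 = 1/2
  P(V=1) = 1/4 + 1/4 = 1/2

H(U|V) = -Σ P(U,V)·log₂ P(U|V), where P(U|V) = P(U,V) / P(V)
  (U=0,V=0): P(U|V) = (1/4)/(1/2) = 1/2;  -(1/4)·log₂(1/2) = 0.2500
  (U=0,V=1): P(U|V) = (1/4)/(1/2) = 1/2;  -(1/4)·log₂(1/2) = 0.2500
  (U=1,V=0): P(U|V) = (1/4)/(1/2) = 1/2;  -(1/4)·log₂(1/2) = 0.2500
  (U=1,V=1): P(U|V) = (1/4)/(1/2) = 1/2;  -(1/4)·log₂(1/2) = 0.2500
H(U|V) = 0.2500 + 0.2500 + 0.2500 + 0.2500
  = 1.0000 bits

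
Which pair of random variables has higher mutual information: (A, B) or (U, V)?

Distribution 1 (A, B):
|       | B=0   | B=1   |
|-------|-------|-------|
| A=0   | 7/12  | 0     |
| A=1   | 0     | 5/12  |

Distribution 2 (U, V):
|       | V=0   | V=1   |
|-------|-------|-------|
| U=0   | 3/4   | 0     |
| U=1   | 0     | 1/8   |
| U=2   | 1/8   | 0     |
Distribution 1 (A, B):
Marginal P(A) (row sums):
  P(A=0) = 7/12 + 0 = 7/12
  P(A=1) = 0 + 5/12 = 5/12
Marginal P(B) (column sums):
  P(B=0) = 7/12 + 0 = 7/12
  P(B=1) = 0 + 5/12 = 5/12

H(A) = -[(7/12)·log₂(7/12) + (5/12)·log₂(5/12)]
  = 0.4536 + 0.5263
  = 0.9799 bits
H(B) = -[(7/12)·log₂(7/12) + (5/12)·log₂(5/12)]
  = 0.4536 + 0.5263
  = 0.9799 bits
H(A,B) = -[(7/12)·log₂(7/12) + (5/12)·log₂(5/12)]
  = 0.4536 + 0.5263
  = 0.9799 bits

I(A;B) = H(A) + H(B) - H(A,B)
  = 0.9799 + 0.9799 - 0.9799
  = 0.9799 bits

Distribution 2 (U, V):
Marginal P(U) (row sums):
  P(U=0) = 3/4 + 0 = 3/4
  P(U=1) = 0 + 1/8 = 1/8
  P(U=2) = 1/8 + 0 = 1/8
Marginal P(V) (column sums):
  P(V=0) = 3/4 + 0 + 1/8 = 7/8
  P(V=1) = 0 + 1/8 + 0 = 1/8

H(U) = -[(3/4)·log₂(3/4) + (1/8)·log₂(1/8) + (1/8)·log₂(1/8)]
  = 0.3113 + 0.3750 + 0.3750
  = 1.0613 bits
H(V) = -[(7/8)·log₂(7/8) + (1/8)·log₂(1/8)]
  = 0.1686 + 0.3750
  = 0.5436 bits
H(U,V) = -[(3/4)·log₂(3/4) + (1/8)·log₂(1/8) + (1/8)·log₂(1/8)]
  = 0.3113 + 0.3750 + 0.3750
  = 1.0613 bits

I(U;V) = H(U) + H(V) - H(U,V)
  = 1.0613 + 0.5436 - 1.0613
  = 0.5436 bits

I(A;B) = 0.9799 bits > I(U;V) = 0.5436 bits, so (A, B) has the higher mutual information (stronger dependence).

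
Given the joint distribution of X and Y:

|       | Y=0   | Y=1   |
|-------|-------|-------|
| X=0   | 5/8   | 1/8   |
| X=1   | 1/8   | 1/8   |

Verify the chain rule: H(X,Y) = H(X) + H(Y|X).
Left side:
H(X,Y) = -[(5/8)·log₂(5/8) + (1/8)·log₂(1/8) + (1/8)·log₂(1/8) + (1/8)·log₂(1/8)]
  = 0.4238 + 0.3750 + 0.3750 + 0.3750
  = 1.5488 bits

Right side:
Marginal P(X) (row sums):
  P(X=0) = 5/8 + 1/8 = 3/4
  P(X=1) = 1/8 + 1/8 = 1/4
H(X) = -[(3/4)·log₂(3/4) + (1/4)·log₂(1/4)]
  = 0.3113 + 0.5000
  = 0.8113 bits
H(Y|X) = -Σ P(X,Y)·log₂ P(Y|X), where P(Y|X) = P(X,Y) / P(X)
  (X=0,Y=0): P(Y|X) = (5/8)/(3/4) = 5/6;  -(5/8)·log₂(5/6) = 0.1644
  (X=0,Y=1): P(Y|X) = (1/8)/(3/4) = 1/6;  -(1/8)·log₂(1/6) = 0.3231
  (X=1,Y=0): P(Y|X) = (1/8)/(1/4) = 1/2;  -(1/8)·log₂(1/2) = 0.1250
  (X=1,Y=1): P(Y|X) = (1/8)/(1/4) = 1/2;  -(1/8)·log₂(1/2) = 0.1250
H(Y|X) = 0.1644 + 0.3231 + 0.1250 + 0.1250
  = 0.7375 bits
H(X) + H(Y|X) = 0.8113 + 0.7375 = 1.5488 bits

Both sides equal 1.5488 bits, so the chain rule holds ✓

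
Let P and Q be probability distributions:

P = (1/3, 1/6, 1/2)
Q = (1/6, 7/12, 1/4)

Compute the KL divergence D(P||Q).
D(P||Q) = Σ P(i) log₂(P(i)/Q(i))
  i=0: (1/3) × log₂((1/3)/(1/6)) = (1/3) × log₂(2) = 0.3333
  i=1: (1/6) × log₂((1/6)/(7/12)) = (1/6) × log₂(2/7) = -0.3012
  i=2: (1/2) × log₂((1/2)/(1/4)) = (1/2) × log₂(2) = 0.5000
D(P||Q) = 0.3333 - 0.3012 + 0.5000
  = 0.5321 bits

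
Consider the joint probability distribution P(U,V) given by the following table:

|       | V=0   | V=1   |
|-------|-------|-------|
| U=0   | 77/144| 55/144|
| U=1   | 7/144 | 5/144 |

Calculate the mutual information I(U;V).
Marginal P(U) (row sums):
  P(U=0) = 77/144 + 55/144 = 11/12
  P(U=1) = 7/144 + 5/144 = 1/12
Marginal P(V) (column sums):
  P(V=0) = 77/144 + 7/144 = 7/12
  P(V=1) = 55/144 + 5/144 = 5/12

H(U) = -[(11/12)·log₂(11/12) + (1/12)·log₂(1/12)]
  = 0.1151 + 0.2987
  = 0.4138 bits
H(V) = -[(7/12)·log₂(7/12) + (5/12)·log₂(5/12)]
  = 0.4536 + 0.5263
  = 0.9799 bits
H(U,V) = -[(77/144)·log₂(77/144) + (55/144)·log₂(55/144) + (7/144)·log₂(7/144) + (5/144)·log₂(5/144)]
  = 0.4829 + 0.5304 + 0.2121 + 0.1683
  = 1.3937 bits

I(U;V) = H(U) + H(V) - H(U,V)
  = 0.4138 + 0.9799 - 1.3937
  = 0.0000 bits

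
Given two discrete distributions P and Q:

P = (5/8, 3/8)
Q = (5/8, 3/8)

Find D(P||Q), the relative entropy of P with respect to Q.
D(P||Q) = Σ P(i) log₂(P(i)/Q(i))
  i=0: (5/8) × log₂((5/8)/(5/8)) = (5/8) × log₂(1) = 0.0000
  i=1: (3/8) × log₂((3/8)/(3/8)) = (3/8) × log₂(1) = 0.0000
D(P||Q) = 0.0000 + 0.0000
  = 0.0000 bits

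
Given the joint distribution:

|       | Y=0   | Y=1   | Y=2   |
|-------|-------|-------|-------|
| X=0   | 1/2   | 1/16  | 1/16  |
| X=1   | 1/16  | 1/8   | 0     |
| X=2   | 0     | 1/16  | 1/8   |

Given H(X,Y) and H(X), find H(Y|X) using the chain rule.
From the chain rule: H(X,Y) = H(X) + H(Y|X)
Therefore: H(Y|X) = H(X,Y) - H(X)

H(X,Y) = -[(1/2)·log₂(1/2) + (1/16)·log₂(1/16) + (1/16)·log₂(1/16) + (1/16)·log₂(1/16) + (1/8)·log₂(1/8) + (1/16)·log₂(1/16) + (1/8)·log₂(1/8)]
  = 0.5000 + 0.2500 + 0.2500 + 0.2500 + 0.3750 + 0.2500 + 0.3750
  = 2.2500 bits
Marginal P(X) (row sums):
  P(X=0) = 1/2 + 1/16 + 1/16 = 5/8
  P(X=1) = 1/16 + 1/8 + 0 = 3/16
  P(X=2) = 0 + 1/16 + 1/8 = 3/16
H(X) = -[(5/8)·log₂(5/8) + (3/16)·log₂(3/16) + (3/16)·log₂(3/16)]
  = 0.4238 + 0.4528 + 0.4528
  = 1.3294 bits

H(Y|X) = 2.2500 - 1.3294 = 0.9206 bits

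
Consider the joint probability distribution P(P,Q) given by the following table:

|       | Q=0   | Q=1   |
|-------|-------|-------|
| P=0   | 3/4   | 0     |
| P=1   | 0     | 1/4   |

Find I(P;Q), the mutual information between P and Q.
Marginal P(P) (row sums):
  P(P=0) = 3/4 + 0 = 3/4
  P(P=1) = 0 + 1/4 = 1/4
Marginal P(Q) (column sums):
  P(Q=0) = 3/4 + 0 = 3/4
  P(Q=1) = 0 + 1/4 = 1/4

H(P) = -[(3/4)·log₂(3/4) + (1/4)·log₂(1/4)]
  = 0.3113 + 0.5000
  = 0.8113 bits
H(Q) = -[(3/4)·log₂(3/4) + (1/4)·log₂(1/4)]
  = 0.3113 + 0.5000
  = 0.8113 bits
H(P,Q) = -[(3/4)·log₂(3/4) + (1/4)·log₂(1/4)]
  = 0.3113 + 0.5000
  = 0.8113 bits

I(P;Q) = H(P) + H(Q) - H(P,Q)
  = 0.8113 + 0.8113 - 0.8113
  = 0.8113 bits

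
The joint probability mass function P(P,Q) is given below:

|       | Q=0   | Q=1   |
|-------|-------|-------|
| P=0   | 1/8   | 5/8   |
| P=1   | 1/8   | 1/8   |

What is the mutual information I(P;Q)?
Marginal P(P) (row sums):
  P(P=0) = 1/8 + 5/8 = 3/4
  P(P=1) = 1/8 + 1/8 = 1/4
Marginal P(Q) (column sums):
  P(Q=0) = 1/8 + 1/8 = 1/4
  P(Q=1) = 5/8 + 1/8 = 3/4

H(P) = -[(3/4)·log₂(3/4) + (1/4)·log₂(1/4)]
  = 0.3113 + 0.5000
  = 0.8113 bits
H(Q) = -[(1/4)·log₂(1/4) + (3/4)·log₂(3/4)]
  = 0.5000 + 0.3113
  = 0.8113 bits
H(P,Q) = -[(1/8)·log₂(1/8) + (5/8)·log₂(5/8) + (1/8)·log₂(1/8) + (1/8)·log₂(1/8)]
  = 0.3750 + 0.4238 + 0.3750 + 0.3750
  = 1.5488 bits

I(P;Q) = H(P) + H(Q) - H(P,Q)
  = 0.8113 + 0.8113 - 1.5488
  = 0.0738 bits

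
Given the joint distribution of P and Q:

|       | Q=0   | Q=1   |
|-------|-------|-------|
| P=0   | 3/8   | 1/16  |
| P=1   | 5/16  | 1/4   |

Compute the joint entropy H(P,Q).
H(P,Q) = -Σ P(P,Q) log₂ P(P,Q), summed over the non-zero cells:
H(P,Q) = -[(3/8)·log₂(3/8) + (1/16)·log₂(1/16) + (5/16)·log₂(5/16) + (1/4)·log₂(1/4)]
  = 0.5306 + 0.2500 + 0.5244 + 0.5000
  = 1.8050 bits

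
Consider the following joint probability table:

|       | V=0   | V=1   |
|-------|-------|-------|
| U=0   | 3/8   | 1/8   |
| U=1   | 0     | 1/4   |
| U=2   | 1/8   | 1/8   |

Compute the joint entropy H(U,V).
H(U,V) = -Σ P(U,V) log₂ P(U,V), summed over the non-zero cells:
H(U,V) = -[(3/8)·log₂(3/8) + (1/8)·log₂(1/8) + (1/4)·log₂(1/4) + (1/8)·log₂(1/8) + (1/8)·log₂(1/8)]
  = 0.5306 + 0.3750 + 0.5000 + 0.3750 + 0.3750
  = 2.1556 bits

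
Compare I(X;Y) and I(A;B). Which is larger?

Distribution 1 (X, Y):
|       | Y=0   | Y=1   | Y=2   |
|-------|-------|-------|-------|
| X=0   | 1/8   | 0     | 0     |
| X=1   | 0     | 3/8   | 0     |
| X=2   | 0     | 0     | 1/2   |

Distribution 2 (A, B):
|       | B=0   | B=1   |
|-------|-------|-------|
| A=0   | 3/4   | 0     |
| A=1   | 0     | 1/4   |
Distribution 1 (X, Y):
Marginal P(X) (row sums):
  P(X=0) = 1/8 + 0 + 0 = 1/8
  P(X=1) = 0 + 3/8 + 0 = 3/8
  P(X=2) = 0 + 0 + 1/2 = 1/2
Marginal P(Y) (column sums):
  P(Y=0) = 1/8 + 0 + 0 = 1/8
  P(Y=1) = 0 + 3/8 + 0 = 3/8
  P(Y=2) = 0 + 0 + 1/2 = 1/2

H(X) = -[(1/8)·log₂(1/8) + (3/8)·log₂(3/8) + (1/2)·log₂(1/2)]
  = 0.3750 + 0.5306 + 0.5000
  = 1.4056 bits
H(Y) = -[(1/8)·log₂(1/8) + (3/8)·log₂(3/8) + (1/2)·log₂(1/2)]
  = 0.3750 + 0.5306 + 0.5000
  = 1.4056 bits
H(X,Y) = -[(1/8)·log₂(1/8) + (3/8)·log₂(3/8) + (1/2)·log₂(1/2)]
  = 0.3750 + 0.5306 + 0.5000
  = 1.4056 bits

I(X;Y) = H(X) + H(Y) - H(X,Y)
  = 1.4056 + 1.4056 - 1.4056
  = 1.4056 bits

Distribution 2 (A, B):
Marginal P(A) (row sums):
  P(A=0) = 3/4 + 0 = 3/4
  P(A=1) = 0 + 1/4 = 1/4
Marginal P(B) (column sums):
  P(B=0) = 3/4 + 0 = 3/4
  P(B=1) = 0 + 1/4 = 1/4

H(A) = -[(3/4)·log₂(3/4) + (1/4)·log₂(1/4)]
  = 0.3113 + 0.5000
  = 0.8113 bits
H(B) = -[(3/4)·log₂(3/4) + (1/4)·log₂(1/4)]
  = 0.3113 + 0.5000
  = 0.8113 bits
H(A,B) = -[(3/4)·log₂(3/4) + (1/4)·log₂(1/4)]
  = 0.3113 + 0.5000
  = 0.8113 bits

I(A;B) = H(A) + H(B) - H(A,B)
  = 0.8113 + 0.8113 - 0.8113
  = 0.8113 bits

I(X;Y) = 1.4056 bits > I(A;B) = 0.8113 bits, so (X, Y) has the higher mutual information (stronger dependence).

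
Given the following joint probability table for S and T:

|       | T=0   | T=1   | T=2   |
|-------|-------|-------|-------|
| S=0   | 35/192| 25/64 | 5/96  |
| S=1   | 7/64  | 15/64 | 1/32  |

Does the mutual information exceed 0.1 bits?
Marginal P(S) (row sums):
  P(S=0) = 35/192 + 25/64 + 5/96 = 5/8
  P(S=1) = 7/64 + 15/64 + 1/32 = 3/8
Marginal P(T) (column sums):
  P(T=0) = 35/192 + 7/64 = 7/24
  P(T=1) = 25/64 + 15/64 = 5/8
  P(T=2) = 5/96 + 1/32 = 1/12

H(S) = -[(5/8)·log₂(5/8) + (3/8)·log₂(3/8)]
  = 0.4238 + 0.5306
  = 0.9544 bits
H(T) = -[(7/24)·log₂(7/24) + (5/8)·log₂(5/8) + (1/12)·log₂(1/12)]
  = 0.5185 + 0.4238 + 0.2987
  = 1.2410 bits
H(S,T) = -[(35/192)·log₂(35/192) + (25/64)·log₂(25/64) + (5/96)·log₂(5/96) + (7/64)·log₂(7/64) + (15/64)·log₂(15/64) + (1/32)·log₂(1/32)]
  = 0.4476 + 0.5297 + 0.2220 + 0.3492 + 0.4906 + 0.1563
  = 2.1954 bits

I(S;T) = H(S) + H(T) - H(S,T)
  = 0.9544 + 1.2410 - 2.1954
  = 0.0000 bits

No. I(S;T) = 0.0000 bits, which is ≤ 0.1 bits.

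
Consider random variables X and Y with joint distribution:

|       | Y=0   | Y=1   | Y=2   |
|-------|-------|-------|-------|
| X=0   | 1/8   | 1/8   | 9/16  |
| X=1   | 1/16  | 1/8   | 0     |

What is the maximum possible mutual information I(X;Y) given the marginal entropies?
The upper bound on mutual information is I(X;Y) ≤ min(H(X), H(Y)).

Marginal P(X) (row sums):
  P(X=0) = 1/8 + 1/8 + 9/16 = 13/16
  P(X=1) = 1/16 + 1/8 + 0 = 3/16
Marginal P(Y) (column sums):
  P(Y=0) = 1/8 + 1/16 = 3/16
  P(Y=1) = 1/8 + 1/8 = 1/4
  P(Y=2) = 9/16 + 0 = 9/16

H(X) = -[(13/16)·log₂(13/16) + (3/16)·log₂(3/16)]
  = 0.2434 + 0.4528
  = 0.6962 bits
H(Y) = -[(3/16)·log₂(3/16) + (1/4)·log₂(1/4) + (9/16)·log₂(9/16)]
  = 0.4528 + 0.5000 + 0.4669
  = 1.4197 bits

Maximum possible I(X;Y) = min(0.6962, 1.4197) = 0.6962 bits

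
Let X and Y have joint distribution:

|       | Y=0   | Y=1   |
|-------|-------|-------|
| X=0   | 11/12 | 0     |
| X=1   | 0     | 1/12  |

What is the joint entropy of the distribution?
H(X,Y) = -Σ P(X,Y) log₂ P(X,Y), summed over the non-zero cells:
H(X,Y) = -[(11/12)·log₂(11/12) + (1/12)·log₂(1/12)]
  = 0.1151 + 0.2987
  = 0.4138 bits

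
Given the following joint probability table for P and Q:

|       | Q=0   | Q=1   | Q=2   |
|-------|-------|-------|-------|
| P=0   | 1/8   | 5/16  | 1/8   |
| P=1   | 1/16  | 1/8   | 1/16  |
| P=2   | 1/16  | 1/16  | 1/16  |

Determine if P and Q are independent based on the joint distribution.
Marginal P(P) (row sums):
  P(P=0) = 1/8 + 5/16 + 1/8 = 9/16
  P(P=1) = 1/16 + 1/8 + 1/16 = 1/4
  P(P=2) = 1/16 + 1/16 + 1/16 = 3/16
Marginal P(Q) (column sums):
  P(Q=0) = 1/8 + 1/16 + 1/16 = 1/4
  P(Q=1) = 5/16 + 1/8 + 1/16 = 1/2
  P(Q=2) = 1/8 + 1/16 + 1/16 = 1/4

P and Q are independent iff P(P=i,Q=j) = P(P=i)·P(Q=j) for every cell.
  P(P=0)·P(Q=0) = 9/16 × 1/4 = 9/64, but P(P=0,Q=0) = 1/8 ✗

No, P and Q are not independent. Quantitatively, I(P;Q) > 0:

H(P) = -[(9/16)·log₂(9/16) + (1/4)·log₂(1/4) + (3/16)·log₂(3/16)]
  = 0.4669 + 0.5000 + 0.4528
  = 1.4197 bits
H(Q) = -[(1/4)·log₂(1/4) + (1/2)·log₂(1/2) + (1/4)·log₂(1/4)]
  = 0.5000 + 0.5000 + 0.5000
  = 1.5000 bits
H(P,Q) = -[(1/8)·log₂(1/8) + (5/16)·log₂(5/16) + (1/8)·log₂(1/8) + (1/16)·log₂(1/16) + (1/8)·log₂(1/8) + (1/16)·log₂(1/16) + (1/16)·log₂(1/16) + (1/16)·log₂(1/16) + (1/16)·log₂(1/16)]
  = 0.3750 + 0.5244 + 0.3750 + 0.2500 + 0.3750 + 0.2500 + 0.2500 + 0.2500 + 0.2500
  = 2.8994 bits
I(P;Q) = H(P) + H(Q) - H(P,Q) = 1.4197 + 1.5000 - 2.8994 = 0.0203 bits > 0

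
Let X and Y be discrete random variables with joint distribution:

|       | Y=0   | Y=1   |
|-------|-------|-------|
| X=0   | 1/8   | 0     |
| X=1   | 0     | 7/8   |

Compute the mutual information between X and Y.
Marginal P(X) (row sums):
  P(X=0) = 1/8 + 0 = 1/8
  P(X=1) = 0 + 7/8 = 7/8
Marginal P(Y) (column sums):
  P(Y=0) = 1/8 + 0 = 1/8
  P(Y=1) = 0 + 7/8 = 7/8

H(X) = -[(1/8)·log₂(1/8) + (7/8)·log₂(7/8)]
  = 0.3750 + 0.1686
  = 0.5436 bits
H(Y) = -[(1/8)·log₂(1/8) + (7/8)·log₂(7/8)]
  = 0.3750 + 0.1686
  = 0.5436 bits
H(X,Y) = -[(1/8)·log₂(1/8) + (7/8)·log₂(7/8)]
  = 0.3750 + 0.1686
  = 0.5436 bits

I(X;Y) = H(X) + H(Y) - H(X,Y)
  = 0.5436 + 0.5436 - 0.5436
  = 0.5436 bits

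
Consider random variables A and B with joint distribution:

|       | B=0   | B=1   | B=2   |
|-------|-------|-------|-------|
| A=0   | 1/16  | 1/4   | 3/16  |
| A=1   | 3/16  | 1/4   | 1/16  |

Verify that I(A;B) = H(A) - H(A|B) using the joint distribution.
Left side, from I(A;B) = H(A) + H(B) - H(A,B):
Marginal P(A) (row sums):
  P(A=0) = 1/16 + 1/4 + 3/16 = 1/2
  P(A=1) = 3/16 + 1/4 + 1/16 = 1/2
Marginal P(B) (column sums):
  P(B=0) = 1/16 + 3/16 = 1/4
  P(B=1) = 1/4 + 1/4 = 1/2
  P(B=2) = 3/16 + 1/16 = 1/4

H(A) = -[(1/2)·log₂(1/2) + (1/2)·log₂(1/2)]
  = 0.5000 + 0.5000
  = 1.0000 bits
H(B) = -[(1/4)·log₂(1/4) + (1/2)·log₂(1/2) + (1/4)·log₂(1/4)]
  = 0.5000 + 0.5000 + 0.5000
  = 1.5000 bits
H(A,B) = -[(1/16)·log₂(1/16) + (1/4)·log₂(1/4) + (3/16)·log₂(3/16) + (3/16)·log₂(3/16) + (1/4)·log₂(1/4) + (1/16)·log₂(1/16)]
  = 0.2500 + 0.5000 + 0.4528 + 0.4528 + 0.5000 + 0.2500
  = 2.4056 bits

I(A;B) = H(A) + H(B) - H(A,B)
  = 1.0000 + 1.5000 - 2.4056
  = 0.0944 bits

Right side, with H(A|B) computed directly from the conditional probabilities:
H(A|B) = -Σ P(A,B)·log₂ P(A|B), where P(A|B) = P(A,B) / P(B)
  (A=0,B=0): P(A|B) = (1/16)/(1/4) = 1/4;  -(1/16)·log₂(1/4) = 0.1250
  (A=0,B=1): P(A|B) = (1/4)/(1/2) = 1/2;  -(1/4)·log₂(1/2) = 0.2500
  (A=0,B=2): P(A|B) = (3/16)/(1/4) = 3/4;  -(3/16)·log₂(3/4) = 0.0778
  (A=1,B=0): P(A|B) = (3/16)/(1/4) = 3/4;  -(3/16)·log₂(3/4) = 0.0778
  (A=1,B=1): P(A|B) = (1/4)/(1/2) = 1/2;  -(1/4)·log₂(1/2) = 0.2500
  (A=1,B=2): P(A|B) = (1/16)/(1/4) = 1/4;  -(1/16)·log₂(1/4) = 0.1250
H(A|B) = 0.1250 + 0.2500 + 0.0778 + 0.0778 + 0.2500 + 0.1250
  = 0.9056 bits
H(A) - H(A|B) = 1.0000 - 0.9056 = 0.0944 bits

Both sides equal 0.0944 bits, so I(A;B) = H(A) - H(A|B) ✓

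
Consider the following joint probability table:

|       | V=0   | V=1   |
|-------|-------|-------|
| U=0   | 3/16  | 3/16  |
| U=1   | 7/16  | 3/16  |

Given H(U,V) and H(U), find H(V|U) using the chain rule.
From the chain rule: H(U,V) = H(U) + H(V|U)
Therefore: H(V|U) = H(U,V) - H(U)

H(U,V) = -[(3/16)·log₂(3/16) + (3/16)·log₂(3/16) + (7/16)·log₂(7/16) + (3/16)·log₂(3/16)]
  = 0.4528 + 0.4528 + 0.5218 + 0.4528
  = 1.8802 bits
Marginal P(U) (row sums):
  P(U=0) = 3/16 + 3/16 = 3/8
  P(U=1) = 7/16 + 3/16 = 5/8
H(U) = -[(3/8)·log₂(3/8) + (5/8)·log₂(5/8)]
  = 0.5306 + 0.4238
  = 0.9544 bits

H(V|U) = 1.8802 - 0.9544 = 0.9258 bits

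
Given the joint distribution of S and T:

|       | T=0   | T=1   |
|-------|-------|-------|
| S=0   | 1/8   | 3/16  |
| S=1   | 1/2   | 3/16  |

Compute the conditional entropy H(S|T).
Marginal P(T) (column sums):
  P(T=0) = 1/8 + 1/2 = 5/8
  P(T=1) = 3/16 + 3/16 = 3/8

H(S|T) = -Σ P(S,T)·log₂ P(S|T), where P(S|T) = P(S,T) / P(T)
  (S=0,T=0): P(S|T) = (1/8)/(5/8) = 1/5;  -(1/8)·log₂(1/5) = 0.2902
  (S=0,T=1): P(S|T) = (3/16)/(3/8) = 1/2;  -(3/16)·log₂(1/2) = 0.1875
  (S=1,T=0): P(S|T) = (1/2)/(5/8) = 4/5;  -(1/2)·log₂(4/5) = 0.1610
  (S=1,T=1): P(S|T) = (3/16)/(3/8) = 1/2;  -(3/16)·log₂(1/2) = 0.1875
H(S|T) = 0.2902 + 0.1875 + 0.1610 + 0.1875
  = 0.8262 bits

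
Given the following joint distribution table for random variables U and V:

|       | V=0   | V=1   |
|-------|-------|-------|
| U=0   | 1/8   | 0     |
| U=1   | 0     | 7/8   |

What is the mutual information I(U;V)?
Marginal P(U) (row sums):
  P(U=0) = 1/8 + 0 = 1/8
  P(U=1) = 0 + 7/8 = 7/8
Marginal P(V) (column sums):
  P(V=0) = 1/8 + 0 = 1/8
  P(V=1) = 0 + 7/8 = 7/8

H(U) = -[(1/8)·log₂(1/8) + (7/8)·log₂(7/8)]
  = 0.3750 + 0.1686
  = 0.5436 bits
H(V) = -[(1/8)·log₂(1/8) + (7/8)·log₂(7/8)]
  = 0.3750 + 0.1686
  = 0.5436 bits
H(U,V) = -[(1/8)·log₂(1/8) + (7/8)·log₂(7/8)]
  = 0.3750 + 0.1686
  = 0.5436 bits

I(U;V) = H(U) + H(V) - H(U,V)
  = 0.5436 + 0.5436 - 0.5436
  = 0.5436 bits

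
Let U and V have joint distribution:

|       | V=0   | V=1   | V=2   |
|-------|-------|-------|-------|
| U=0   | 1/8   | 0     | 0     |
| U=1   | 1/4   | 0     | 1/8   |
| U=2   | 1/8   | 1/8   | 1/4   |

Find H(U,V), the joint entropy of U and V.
H(U,V) = -Σ P(U,V) log₂ P(U,V), summed over the non-zero cells:
H(U,V) = -[(1/8)·log₂(1/8) + (1/4)·log₂(1/4) + (1/8)·log₂(1/8) + (1/8)·log₂(1/8) + (1/8)·log₂(1/8) + (1/4)·log₂(1/4)]
  = 0.3750 + 0.5000 + 0.3750 + 0.3750 + 0.3750 + 0.5000
  = 2.5000 bits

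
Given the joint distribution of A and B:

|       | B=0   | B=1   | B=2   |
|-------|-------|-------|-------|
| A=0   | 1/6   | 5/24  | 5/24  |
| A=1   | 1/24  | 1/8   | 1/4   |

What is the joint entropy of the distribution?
H(A,B) = -Σ P(A,B) log₂ P(A,B), summed over the non-zero cells:
H(A,B) = -[(1/6)·log₂(1/6) + (5/24)·log₂(5/24) + (5/24)·log₂(5/24) + (1/24)·log₂(1/24) + (1/8)·log₂(1/8) + (1/4)·log₂(1/4)]
  = 0.4308 + 0.4715 + 0.4715 + 0.1910 + 0.3750 + 0.5000
  = 2.4398 bits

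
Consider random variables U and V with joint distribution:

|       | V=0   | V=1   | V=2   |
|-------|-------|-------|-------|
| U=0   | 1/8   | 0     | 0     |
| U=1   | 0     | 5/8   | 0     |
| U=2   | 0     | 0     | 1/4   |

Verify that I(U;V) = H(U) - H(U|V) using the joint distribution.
Left side, from I(U;V) = H(U) + H(V) - H(U,V):
Marginal P(U) (row sums):
  P(U=0) = 1/8 + 0 + 0 = 1/8
  P(U=1) = 0 + 5/8 + 0 = 5/8
  P(U=2) = 0 + 0 + 1/4 = 1/4
Marginal P(V) (column sums):
  P(V=0) = 1/8 + 0 + 0 = 1/8
  P(V=1) = 0 + 5/8 + 0 = 5/8
  P(V=2) = 0 + 0 + 1/4 = 1/4

H(U) = -[(1/8)·log₂(1/8) + (5/8)·log₂(5/8) + (1/4)·log₂(1/4)]
  = 0.3750 + 0.4238 + 0.5000
  = 1.2988 bits
H(V) = -[(1/8)·log₂(1/8) + (5/8)·log₂(5/8) + (1/4)·log₂(1/4)]
  = 0.3750 + 0.4238 + 0.5000
  = 1.2988 bits
H(U,V) = -[(1/8)·log₂(1/8) + (5/8)·log₂(5/8) + (1/4)·log₂(1/4)]
  = 0.3750 + 0.4238 + 0.5000
  = 1.2988 bits

I(U;V) = H(U) + H(V) - H(U,V)
  = 1.2988 + 1.2988 - 1.2988
  = 1.2988 bits

Right side, with H(U|V) computed directly from the conditional probabilities:
H(U|V) = -Σ P(U,V)·log₂ P(U|V), where P(U|V) = P(U,V) / P(V)
  (cells with P(U,V) = 0 contribute 0)
  (U=0,V=0): P(U|V) = (1/8)/(1/8) = 1;  -(1/8)·log₂(1) = 0.0000
  (U=1,V=1): P(U|V) = (5/8)/(5/8) = 1;  -(5/8)·log₂(1) = 0.0000
  (U=2,V=2): P(U|V) = (1/4)/(1/4) = 1;  -(1/4)·log₂(1) = 0.0000
H(U|V) = 0.0000 + 0.0000 + 0.0000
  = 0.0000 bits
H(U) - H(U|V) = 1.2988 - 0.0000 = 1.2988 bits

Both sides equal 1.2988 bits, so I(U;V) = H(U) - H(U|V) ✓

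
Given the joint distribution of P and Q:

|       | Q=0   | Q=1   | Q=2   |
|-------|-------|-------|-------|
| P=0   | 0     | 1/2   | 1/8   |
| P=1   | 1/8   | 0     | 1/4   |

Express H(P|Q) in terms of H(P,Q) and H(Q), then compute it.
H(P|Q) = H(P,Q) - H(Q)

Marginal P(Q) (column sums):
  P(Q=0) = 0 + 1/8 = 1/8
  P(Q=1) = 1/2 + 0 = 1/2
  P(Q=2) = 1/8 + 1/4 = 3/8

H(P,Q) = -[(1/2)·log₂(1/2) + (1/8)·log₂(1/8) + (1/8)·log₂(1/8) + (1/4)·log₂(1/4)]
  = 0.5000 + 0.3750 + 0.3750 + 0.5000
  = 1.7500 bits
H(Q) = -[(1/8)·log₂(1/8) + (1/2)·log₂(1/2) + (3/8)·log₂(3/8)]
  = 0.3750 + 0.5000 + 0.5306
  = 1.4056 bits

H(P|Q) = 1.7500 - 1.4056 = 0.3444 bits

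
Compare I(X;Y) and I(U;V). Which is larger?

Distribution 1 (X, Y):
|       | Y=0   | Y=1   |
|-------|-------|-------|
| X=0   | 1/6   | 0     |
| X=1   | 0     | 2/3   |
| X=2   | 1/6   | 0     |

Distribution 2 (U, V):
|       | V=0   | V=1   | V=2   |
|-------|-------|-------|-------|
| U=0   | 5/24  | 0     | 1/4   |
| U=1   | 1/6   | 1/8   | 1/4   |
Distribution 1 (X, Y):
Marginal P(X) (row sums):
  P(X=0) = 1/6 + 0 = 1/6
  P(X=1) = 0 + 2/3 = 2/3
  P(X=2) = 1/6 + 0 = 1/6
Marginal P(Y) (column sums):
  P(Y=0) = 1/6 + 0 + 1/6 = 1/3
  P(Y=1) = 0 + 2/3 + 0 = 2/3

H(X) = -[(1/6)·log₂(1/6) + (2/3)·log₂(2/3) + (1/6)·log₂(1/6)]
  = 0.4308 + 0.3900 + 0.4308
  = 1.2516 bits
H(Y) = -[(1/3)·log₂(1/3) + (2/3)·log₂(2/3)]
  = 0.5283 + 0.3900
  = 0.9183 bits
H(X,Y) = -[(1/6)·log₂(1/6) + (2/3)·log₂(2/3) + (1/6)·log₂(1/6)]
  = 0.4308 + 0.3900 + 0.4308
  = 1.2516 bits

I(X;Y) = H(X) + H(Y) - H(X,Y)
  = 1.2516 + 0.9183 - 1.2516
  = 0.9183 bits

Distribution 2 (U, V):
Marginal P(U) (row sums):
  P(U=0) = 5/24 + 0 + 1/4 = 11/24
  P(U=1) = 1/6 + 1/8 + 1/4 = 13/24
Marginal P(V) (column sums):
  P(V=0) = 5/24 + 1/6 = 3/8
  P(V=1) = 0 + 1/8 = 1/8
  P(V=2) = 1/4 + 1/4 = 1/2

H(U) = -[(11/24)·log₂(11/24) + (13/24)·log₂(13/24)]
  = 0.5159 + 0.4791
  = 0.9950 bits
H(V) = -[(3/8)·log₂(3/8) + (1/8)·log₂(1/8) + (1/2)·log₂(1/2)]
  = 0.5306 + 0.3750 + 0.5000
  = 1.4056 bits
H(U,V) = -[(5/24)·log₂(5/24) + (1/4)·log₂(1/4) + (1/6)·log₂(1/6) + (1/8)·log₂(1/8) + (1/4)·log₂(1/4)]
  = 0.4715 + 0.5000 + 0.4308 + 0.3750 + 0.5000
  = 2.2773 bits

I(U;V) = H(U) + H(V) - H(U,V)
  = 0.9950 + 1.4056 - 2.2773
  = 0.1233 bits

I(X;Y) = 0.9183 bits > I(U;V) = 0.1233 bits, so (X, Y) has the higher mutual information (stronger dependence).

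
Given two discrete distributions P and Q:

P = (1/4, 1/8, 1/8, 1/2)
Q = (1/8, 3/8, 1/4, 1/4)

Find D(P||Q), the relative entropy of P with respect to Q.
D(P||Q) = Σ P(i) log₂(P(i)/Q(i))
  i=0: (1/4) × log₂((1/4)/(1/8)) = (1/4) × log₂(2) = 0.2500
  i=1: (1/8) × log₂((1/8)/(3/8)) = (1/8) × log₂(1/3) = -0.1981
  i=2: (1/8) × log₂((1/8)/(1/4)) = (1/8) × log₂(1/2) = -0.1250
  i=3: (1/2) × log₂((1/2)/(1/4)) = (1/2) × log₂(2) = 0.5000
D(P||Q) = 0.2500 - 0.1981 - 0.1250 + 0.5000
  = 0.4269 bits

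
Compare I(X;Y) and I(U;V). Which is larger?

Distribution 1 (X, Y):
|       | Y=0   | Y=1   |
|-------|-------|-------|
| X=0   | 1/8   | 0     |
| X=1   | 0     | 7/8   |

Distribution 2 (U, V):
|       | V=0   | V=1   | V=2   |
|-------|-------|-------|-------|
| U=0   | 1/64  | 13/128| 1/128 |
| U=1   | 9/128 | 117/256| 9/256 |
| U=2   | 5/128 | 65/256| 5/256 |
Distribution 1 (X, Y):
Marginal P(X) (row sums):
  P(X=0) = 1/8 + 0 = 1/8
  P(X=1) = 0 + 7/8 = 7/8
Marginal P(Y) (column sums):
  P(Y=0) = 1/8 + 0 = 1/8
  P(Y=1) = 0 + 7/8 = 7/8

H(X) = -[(1/8)·log₂(1/8) + (7/8)·log₂(7/8)]
  = 0.3750 + 0.1686
  = 0.5436 bits
H(Y) = -[(1/8)·log₂(1/8) + (7/8)·log₂(7/8)]
  = 0.3750 + 0.1686
  = 0.5436 bits
H(X,Y) = -[(1/8)·log₂(1/8) + (7/8)·log₂(7/8)]
  = 0.3750 + 0.1686
  = 0.5436 bits

I(X;Y) = H(X) + H(Y) - H(X,Y)
  = 0.5436 + 0.5436 - 0.5436
  = 0.5436 bits

Distribution 2 (U, V):
Marginal P(U) (row sums):
  P(U=0) = 1/64 + 13/128 + 1/128 = 1/8
  P(U=1) = 9/128 + 117/256 + 9/256 = 9/16
  P(U=2) = 5/128 + 65/256 + 5/256 = 5/16
Marginal P(V) (column sums):
  P(V=0) = 1/64 + 9/128 + 5/128 = 1/8
  P(V=1) = 13/128 + 117/256 + 65/256 = 13/16
  P(V=2) = 1/128 + 9/256 + 5/256 = 1/16

H(U) = -[(1/8)·log₂(1/8) + (9/16)·log₂(9/16) + (5/16)·log₂(5/16)]
  = 0.3750 + 0.4669 + 0.5244
  = 1.3663 bits
H(V) = -[(1/8)·log₂(1/8) + (13/16)·log₂(13/16) + (1/16)·log₂(1/16)]
  = 0.3750 + 0.2434 + 0.2500
  = 0.8684 bits
H(U,V) = -[(1/64)·log₂(1/64) + (13/128)·log₂(13/128) + (1/128)·log₂(1/128) + (9/128)·log₂(9/128) + (117/256)·log₂(117/256) + (9/256)·log₂(9/256) + (5/128)·log₂(5/128) + (65/256)·log₂(65/256) + (5/256)·log₂(5/256)]
  = 0.0938 + 0.3351 + 0.0547 + 0.2693 + 0.5163 + 0.1698 + 0.1827 + 0.5021 + 0.1109
  = 2.2347 bits

I(U;V) = H(U) + H(V) - H(U,V)
  = 1.3663 + 0.8684 - 2.2347
  = 0.0000 bits

I(X;Y) = 0.5436 bits > I(U;V) = 0.0000 bits, so (X, Y) has the higher mutual information (stronger dependence).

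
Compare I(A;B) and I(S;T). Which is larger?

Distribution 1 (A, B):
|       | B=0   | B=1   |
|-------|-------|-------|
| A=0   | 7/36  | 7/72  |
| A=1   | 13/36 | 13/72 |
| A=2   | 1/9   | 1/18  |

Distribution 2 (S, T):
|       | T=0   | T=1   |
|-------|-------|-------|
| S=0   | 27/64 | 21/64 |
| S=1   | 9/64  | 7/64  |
Distribution 1 (A, B):
Marginal P(A) (row sums):
  P(A=0) = 7/36 + 7/72 = 7/24
  P(A=1) = 13/36 + 13/72 = 13/24
  P(A=2) = 1/9 + 1/18 = 1/6
Marginal P(B) (column sums):
  P(B=0) = 7/36 + 13/36 + 1/9 = 2/3
  P(B=1) = 7/72 + 13/72 + 1/18 = 1/3

H(A) = -[(7/24)·log₂(7/24) + (13/24)·log₂(13/24) + (1/6)·log₂(1/6)]
  = 0.5185 + 0.4791 + 0.4308
  = 1.4284 bits
H(B) = -[(2/3)·log₂(2/3) + (1/3)·log₂(1/3)]
  = 0.3900 + 0.5283
  = 0.9183 bits
H(A,B) = -[(7/36)·log₂(7/36) + (7/72)·log₂(7/72) + (13/36)·log₂(13/36) + (13/72)·log₂(13/72) + (1/9)·log₂(1/9) + (1/18)·log₂(1/18)]
  = 0.4594 + 0.3269 + 0.5306 + 0.4459 + 0.3522 + 0.2317
  = 2.3467 bits

I(A;B) = H(A) + H(B) - H(A,B)
  = 1.4284 + 0.9183 - 2.3467
  = 0.0000 bits

Distribution 2 (S, T):
Marginal P(S) (row sums):
  P(S=0) = 27/64 + 21/64 = 3/4
  P(S=1) = 9/64 + 7/64 = 1/4
Marginal P(T) (column sums):
  P(T=0) = 27/64 + 9/64 = 9/16
  P(T=1) = 21/64 + 7/64 = 7/16

H(S) = -[(3/4)·log₂(3/4) + (1/4)·log₂(1/4)]
  = 0.3113 + 0.5000
  = 0.8113 bits
H(T) = -[(9/16)·log₂(9/16) + (7/16)·log₂(7/16)]
  = 0.4669 + 0.5218
  = 0.9887 bits
H(S,T) = -[(27/64)·log₂(27/64) + (21/64)·log₂(21/64) + (9/64)·log₂(9/64) + (7/64)·log₂(7/64)]
  = 0.5253 + 0.5275 + 0.3980 + 0.3492
  = 1.8000 bits

I(S;T) = H(S) + H(T) - H(S,T)
  = 0.8113 + 0.9887 - 1.8000
  = 0.0000 bits

Both joint tables factor as the product of their marginals, so I(A;B) = I(S;T) = 0 bits: neither is larger (both pairs are independent).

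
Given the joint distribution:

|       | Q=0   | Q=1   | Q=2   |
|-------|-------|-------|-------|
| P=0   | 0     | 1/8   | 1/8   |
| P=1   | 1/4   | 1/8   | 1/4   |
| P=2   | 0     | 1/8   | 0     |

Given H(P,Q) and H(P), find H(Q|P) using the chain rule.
From the chain rule: H(P,Q) = H(P) + H(Q|P)
Therefore: H(Q|P) = H(P,Q) - H(P)

H(P,Q) = -[(1/8)·log₂(1/8) + (1/8)·log₂(1/8) + (1/4)·log₂(1/4) + (1/8)·log₂(1/8) + (1/4)·log₂(1/4) + (1/8)·log₂(1/8)]
  = 0.3750 + 0.3750 + 0.5000 + 0.3750 + 0.5000 + 0.3750
  = 2.5000 bits
Marginal P(P) (row sums):
  P(P=0) = 0 + 1/8 + 1/8 = 1/4
  P(P=1) = 1/4 + 1/8 + 1/4 = 5/8
  P(P=2) = 0 + 1/8 + 0 = 1/8
H(P) = -[(1/4)·log₂(1/4) + (5/8)·log₂(5/8) + (1/8)·log₂(1/8)]
  = 0.5000 + 0.4238 + 0.3750
  = 1.2988 bits

H(Q|P) = 2.5000 - 1.2988 = 1.2012 bits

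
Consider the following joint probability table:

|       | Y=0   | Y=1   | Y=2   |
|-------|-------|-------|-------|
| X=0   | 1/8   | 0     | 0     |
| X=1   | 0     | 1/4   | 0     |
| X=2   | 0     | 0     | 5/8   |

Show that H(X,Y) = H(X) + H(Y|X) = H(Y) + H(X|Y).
Marginal P(X) (row sums):
  P(X=0) = 1/8 + 0 + 0 = 1/8
  P(X=1) = 0 + 1/4 + 0 = 1/4
  P(X=2) = 0 + 0 + 5/8 = 5/8
Marginal P(Y) (column sums):
  P(Y=0) = 1/8 + 0 + 0 = 1/8
  P(Y=1) = 0 + 1/4 + 0 = 1/4
  P(Y=2) = 0 + 0 + 5/8 = 5/8

Decomposition 1: H(X) + H(Y|X)
H(X) = -[(1/8)·log₂(1/8) + (1/4)·log₂(1/4) + (5/8)·log₂(5/8)]
  = 0.3750 + 0.5000 + 0.4238
  = 1.2988 bits
H(Y|X) = -Σ P(X,Y)·log₂ P(Y|X), where P(Y|X) = P(X,Y) / P(X)
  (cells with P(X,Y) = 0 contribute 0)
  (X=0,Y=0): P(Y|X) = (1/8)/(1/8) = 1;  -(1/8)·log₂(1) = 0.0000
  (X=1,Y=1): P(Y|X) = (1/4)/(1/4) = 1;  -(1/4)·log₂(1) = 0.0000
  (X=2,Y=2): P(Y|X) = (5/8)/(5/8) = 1;  -(5/8)·log₂(1) = 0.0000
H(Y|X) = 0.0000 + 0.0000 + 0.0000
  = 0.0000 bits
H(X) + H(Y|X) = 1.2988 + 0.0000 = 1.2988 bits

Decomposition 2: H(Y) + H(X|Y)
H(Y) = -[(1/8)·log₂(1/8) + (1/4)·log₂(1/4) + (5/8)·log₂(5/8)]
  = 0.3750 + 0.5000 + 0.4238
  = 1.2988 bits
H(X|Y) = -Σ P(X,Y)·log₂ P(X|Y), where P(X|Y) = P(X,Y) / P(Y)
  (cells with P(X,Y) = 0 contribute 0)
  (X=0,Y=0): P(X|Y) = (1/8)/(1/8) = 1;  -(1/8)·log₂(1) = 0.0000
  (X=1,Y=1): P(X|Y) = (1/4)/(1/4) = 1;  -(1/4)·log₂(1) = 0.0000
  (X=2,Y=2): P(X|Y) = (5/8)/(5/8) = 1;  -(5/8)·log₂(1) = 0.0000
H(X|Y) = 0.0000 + 0.0000 + 0.0000
  = 0.0000 bits
H(Y) + H(X|Y) = 1.2988 + 0.0000 = 1.2988 bits

Direct computation of the joint entropy:
H(X,Y) = -[(1/8)·log₂(1/8) + (1/4)·log₂(1/4) + (5/8)·log₂(5/8)]
  = 0.3750 + 0.5000 + 0.4238
  = 1.2988 bits

All three agree: H(X,Y) = 1.2988 bits ✓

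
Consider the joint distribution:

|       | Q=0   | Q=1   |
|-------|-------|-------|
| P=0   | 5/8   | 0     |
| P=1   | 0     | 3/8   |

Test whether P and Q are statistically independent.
Marginal P(P) (row sums):
  P(P=0) = 5/8 + 0 = 5/8
  P(P=1) = 0 + 3/8 = 3/8
Marginal P(Q) (column sums):
  P(Q=0) = 5/8 + 0 = 5/8
  P(Q=1) = 0 + 3/8 = 3/8

P and Q are independent iff P(P=i,Q=j) = P(P=i)·P(Q=j) for every cell.
  P(P=0)·P(Q=0) = 5/8 × 5/8 = 25/64, but P(P=0,Q=0) = 5/8 ✗

No, P and Q are not independent. Quantitatively, I(P;Q) > 0:

H(P) = -[(5/8)·log₂(5/8) + (3/8)·log₂(3/8)]
  = 0.4238 + 0.5306
  = 0.9544 bits
H(Q) = -[(5/8)·log₂(5/8) + (3/8)·log₂(3/8)]
  = 0.4238 + 0.5306
  = 0.9544 bits
H(P,Q) = -[(5/8)·log₂(5/8) + (3/8)·log₂(3/8)]
  = 0.4238 + 0.5306
  = 0.9544 bits
I(P;Q) = H(P) + H(Q) - H(P,Q) = 0.9544 + 0.9544 - 0.9544 = 0.9544 bits > 0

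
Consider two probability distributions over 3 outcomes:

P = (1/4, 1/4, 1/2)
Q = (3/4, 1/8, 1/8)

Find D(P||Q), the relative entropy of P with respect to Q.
D(P||Q) = Σ P(i) log₂(P(i)/Q(i))
  i=0: (1/4) × log₂((1/4)/(3/4)) = (1/4) × log₂(1/3) = -0.3962
  i=1: (1/4) × log₂((1/4)/(1/8)) = (1/4) × log₂(2) = 0.2500
  i=2: (1/2) × log₂((1/2)/(1/8)) = (1/2) × log₂(4) = 1.0000
D(P||Q) = -0.3962 + 0.2500 + 1.0000
  = 0.8538 bits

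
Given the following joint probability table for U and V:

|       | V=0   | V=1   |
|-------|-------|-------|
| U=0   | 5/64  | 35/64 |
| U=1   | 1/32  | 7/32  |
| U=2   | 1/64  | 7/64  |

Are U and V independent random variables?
Marginal P(U) (row sums):
  P(U=0) = 5/64 + 35/64 = 5/8
  P(U=1) = 1/32 + 7/32 = 1/4
  P(U=2) = 1/64 + 7/64 = 1/8
Marginal P(V) (column sums):
  P(V=0) = 5/64 + 1/32 + 1/64 = 1/8
  P(V=1) = 35/64 + 7/32 + 7/64 = 7/8

U and V are independent iff P(U=i,V=j) = P(U=i)·P(V=j) for every cell.
  P(U=0)·P(V=0) = 5/8 × 1/8 = 5/64 = P(U=0,V=0) ✓
  P(U=0)·P(V=1) = 5/8 × 7/8 = 35/64 = P(U=0,V=1) ✓
  P(U=1)·P(V=0) = 1/4 × 1/8 = 1/32 = P(U=1,V=0) ✓
  P(U=1)·P(V=1) = 1/4 × 7/8 = 7/32 = P(U=1,V=1) ✓
  P(U=2)·P(V=0) = 1/8 × 1/8 = 1/64 = P(U=2,V=0) ✓
  P(U=2)·P(V=1) = 1/8 × 7/8 = 7/64 = P(U=2,V=1) ✓

Yes, U and V are independent: every cell factors, so I(U;V) = 0 bits.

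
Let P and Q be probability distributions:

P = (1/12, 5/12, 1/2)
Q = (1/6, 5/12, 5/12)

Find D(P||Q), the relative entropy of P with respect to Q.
D(P||Q) = Σ P(i) log₂(P(i)/Q(i))
  i=0: (1/12) × log₂((1/12)/(1/6)) = (1/12) × log₂(1/2) = -0.0833
  i=1: (5/12) × log₂((5/12)/(5/12)) = (5/12) × log₂(1) = 0.0000
  i=2: (1/2) × log₂((1/2)/(5/12)) = (1/2) × log₂(6/5) = 0.1315
D(P||Q) = -0.0833 + 0.0000 + 0.1315
  = 0.0482 bits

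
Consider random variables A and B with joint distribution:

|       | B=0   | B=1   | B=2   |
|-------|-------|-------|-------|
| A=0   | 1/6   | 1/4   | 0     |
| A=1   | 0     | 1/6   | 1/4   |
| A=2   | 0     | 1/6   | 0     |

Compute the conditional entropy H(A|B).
Marginal P(B) (column sums):
  P(B=0) = 1/6 + 0 + 0 = 1/6
  P(B=1) = 1/4 + 1/6 + 1/6 = 7/12
  P(B=2) = 0 + 1/4 + 0 = 1/4

H(A|B) = -Σ P(A,B)·log₂ P(A|B), where P(A|B) = P(A,B) / P(B)
  (cells with P(A,B) = 0 contribute 0)
  (A=0,B=0): P(A|B) = (1/6)/(1/6) = 1;  -(1/6)·log₂(1) = 0.0000
  (A=0,B=1): P(A|B) = (1/4)/(7/12) = 3/7;  -(1/4)·log₂(3/7) = 0.3056
  (A=1,B=1): P(A|B) = (1/6)/(7/12) = 2/7;  -(1/6)·log₂(2/7) = 0.3012
  (A=1,B=2): P(A|B) = (1/4)/(1/4) = 1;  -(1/4)·log₂(1) = 0.0000
  (A=2,B=1): P(A|B) = (1/6)/(7/12) = 2/7;  -(1/6)·log₂(2/7) = 0.3012
H(A|B) = 0.0000 + 0.3056 + 0.3012 + 0.0000 + 0.3012
  = 0.9080 bits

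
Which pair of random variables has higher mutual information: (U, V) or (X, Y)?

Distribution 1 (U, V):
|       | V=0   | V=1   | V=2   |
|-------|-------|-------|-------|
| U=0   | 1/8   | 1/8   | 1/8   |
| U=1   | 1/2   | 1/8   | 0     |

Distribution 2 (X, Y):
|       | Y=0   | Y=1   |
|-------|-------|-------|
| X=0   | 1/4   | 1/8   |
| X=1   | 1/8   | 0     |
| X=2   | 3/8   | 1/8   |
Distribution 1 (U, V):
Marginal P(U) (row sums):
  P(U=0) = 1/8 + 1/8 + 1/8 = 3/8
  P(U=1) = 1/2 + 1/8 + 0 = 5/8
Marginal P(V) (column sums):
  P(V=0) = 1/8 + 1/2 = 5/8
  P(V=1) = 1/8 + 1/8 = 1/4
  P(V=2) = 1/8 + 0 = 1/8

H(U) = -[(3/8)·log₂(3/8) + (5/8)·log₂(5/8)]
  = 0.5306 + 0.4238
  = 0.9544 bits
H(V) = -[(5/8)·log₂(5/8) + (1/4)·log₂(1/4) + (1/8)·log₂(1/8)]
  = 0.4238 + 0.5000 + 0.3750
  = 1.2988 bits
H(U,V) = -[(1/8)·log₂(1/8) + (1/8)·log₂(1/8) + (1/8)·log₂(1/8) + (1/2)·log₂(1/2) + (1/8)·log₂(1/8)]
  = 0.3750 + 0.3750 + 0.3750 + 0.5000 + 0.3750
  = 2.0000 bits

I(U;V) = H(U) + H(V) - H(U,V)
  = 0.9544 + 1.2988 - 2.0000
  = 0.2532 bits

Distribution 2 (X, Y):
Marginal P(X) (row sums):
  P(X=0) = 1/4 + 1/8 = 3/8
  P(X=1) = 1/8 + 0 = 1/8
  P(X=2) = 3/8 + 1/8 = 1/2
Marginal P(Y) (column sums):
  P(Y=0) = 1/4 + 1/8 + 3/8 = 3/4
  P(Y=1) = 1/8 + 0 + 1/8 = 1/4

H(X) = -[(3/8)·log₂(3/8) + (1/8)·log₂(1/8) + (1/2)·log₂(1/2)]
  = 0.5306 + 0.3750 + 0.5000
  = 1.4056 bits
H(Y) = -[(3/4)·log₂(3/4) + (1/4)·log₂(1/4)]
  = 0.3113 + 0.5000
  = 0.8113 bits
H(X,Y) = -[(1/4)·log₂(1/4) + (1/8)·log₂(1/8) + (1/8)·log₂(1/8) + (3/8)·log₂(3/8) + (1/8)·log₂(1/8)]
  = 0.5000 + 0.3750 + 0.3750 + 0.5306 + 0.3750
  = 2.1556 bits

I(X;Y) = H(X) + H(Y) - H(X,Y)
  = 1.4056 + 0.8113 - 2.1556
  = 0.0613 bits

I(U;V) = 0.2532 bits > I(X;Y) = 0.0613 bits, so (U, V) has the higher mutual information (stronger dependence).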